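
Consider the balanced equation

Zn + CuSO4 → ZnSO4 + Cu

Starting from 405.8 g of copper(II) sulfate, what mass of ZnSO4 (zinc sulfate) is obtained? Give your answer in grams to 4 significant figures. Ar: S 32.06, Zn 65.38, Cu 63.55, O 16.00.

M(CuSO4) = 63.55 + 32.06 + 4(16.00) = 159.61 g/mol.
M(ZnSO4) = 65.38 + 32.06 + 4(16.00) = 161.44 g/mol.
n(CuSO4) = 405.80 g / 159.61 g/mol = 2.5424 mol.
From the equation the CuSO4:ZnSO4 mole ratio is 1:1, so n(ZnSO4) = 2.5424 × 1/1 = 2.5424 mol.
Mass of ZnSO4 = 2.5424 mol × 161.44 g/mol = 410.45 g.

410.5 g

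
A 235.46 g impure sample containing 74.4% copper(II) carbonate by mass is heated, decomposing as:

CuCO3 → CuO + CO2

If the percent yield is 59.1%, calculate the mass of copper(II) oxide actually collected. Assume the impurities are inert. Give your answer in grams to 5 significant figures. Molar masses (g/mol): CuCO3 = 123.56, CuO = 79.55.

Pure CuCO3 available = 235.46 g × 0.744 = 175.182 g.
n(CuCO3) = 175.182 g / 123.56 g/mol = 1.41779 mol.
From the equation the CuCO3:CuO mole ratio is 1:1, so n(CuO) = 1.41779 × 1/1 = 1.41779 mol.
Mass of CuO = 1.41779 mol × 79.55 g/mol = 112.785 g.
Actual mass collected = 112.785 g × 0.591 = 66.6561 g.

66.656 g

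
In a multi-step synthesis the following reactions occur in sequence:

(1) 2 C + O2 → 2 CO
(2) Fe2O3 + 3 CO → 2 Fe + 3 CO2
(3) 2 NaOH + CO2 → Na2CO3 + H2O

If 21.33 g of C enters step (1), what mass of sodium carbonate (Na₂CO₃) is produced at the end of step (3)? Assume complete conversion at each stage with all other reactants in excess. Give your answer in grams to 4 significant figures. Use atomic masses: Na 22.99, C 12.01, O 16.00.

M(C) = 12.01 g/mol.
M(Na2CO3) = 2(22.99) + 12.01 + 3(16.00) = 105.99 g/mol.
n(C) = 21.33 / 12.01 = 1.7760 mol.
Reaction (1): C→CO ratio 2:2 ⇒ n(CO) = 1.7760 mol.
Reaction (2): CO→CO2 ratio 3:3 ⇒ n(CO2) = 1.7760 mol.
Reaction (3): CO2→Na2CO3 ratio 1:1 ⇒ n(Na2CO3) = 1.7760 mol.
Mass of Na2CO3 = 1.7760 × 105.99 = 188.24 g.

188.2 g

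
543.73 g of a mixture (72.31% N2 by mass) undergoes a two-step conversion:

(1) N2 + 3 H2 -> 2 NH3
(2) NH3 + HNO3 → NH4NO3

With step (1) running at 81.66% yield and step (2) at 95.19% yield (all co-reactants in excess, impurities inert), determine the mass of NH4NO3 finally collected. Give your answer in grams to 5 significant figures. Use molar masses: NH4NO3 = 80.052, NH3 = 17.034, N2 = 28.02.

1746.3 g

Pure N2 = 543.73 × 0.7231 = 393.171 g.
n(N2) = 393.171 / 28.02 = 14.0318 mol.
Step 1 (N2:NH3 = 1:2): theoretical n(NH3) = 28.0636 mol; at 81.66% yield, n(NH3) = 22.9167 mol.
Step 2 (NH3:NH4NO3 = 1:1): theoretical n(NH4NO3) = 22.9167 mol, so theoretical mass = 22.9167 × 80.052 = 1834.53 g.
At 95.19% yield, actual mass of NH4NO3 = 1834.53 × 0.9519 = 1746.29 g.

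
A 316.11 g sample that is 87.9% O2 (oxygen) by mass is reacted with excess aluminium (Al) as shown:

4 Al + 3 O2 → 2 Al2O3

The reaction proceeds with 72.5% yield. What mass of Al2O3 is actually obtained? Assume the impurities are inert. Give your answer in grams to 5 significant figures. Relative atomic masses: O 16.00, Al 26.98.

Pure O2 available = 316.11 g × 0.879 = 277.861 g.
M(O2) = 2(16.00) = 32.00 g/mol.
M(Al2O3) = 2(26.98) + 3(16.00) = 101.96 g/mol.
n(O2) = 277.861 g / 32.00 g/mol = 8.68315 mol.
From the equation the O2:Al2O3 mole ratio is 3:2, so n(Al2O3) = 8.68315 × 2/3 = 5.78876 mol.
Mass of Al2O3 = 5.78876 mol × 101.96 g/mol = 590.222 g.
Actual mass collected = 590.222 g × 0.725 = 427.911 g.

427.91 g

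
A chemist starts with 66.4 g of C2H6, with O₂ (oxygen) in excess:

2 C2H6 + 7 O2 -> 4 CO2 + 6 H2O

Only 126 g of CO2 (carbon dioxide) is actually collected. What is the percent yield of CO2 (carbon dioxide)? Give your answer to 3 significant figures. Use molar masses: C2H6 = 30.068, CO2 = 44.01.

64.8 %

n(C2H6) = 66.40 g / 30.068 g/mol = 2.208 mol.
From the equation the C2H6:CO2 mole ratio is 2:4, so n(CO2) = 2.208 × 4/2 = 4.417 mol.
Mass of CO2 = 4.417 mol × 44.01 g/mol = 194.4 g.
This is the theoretical yield. Percent yield = 126 g / 194.4 g × 100% = 64.82%.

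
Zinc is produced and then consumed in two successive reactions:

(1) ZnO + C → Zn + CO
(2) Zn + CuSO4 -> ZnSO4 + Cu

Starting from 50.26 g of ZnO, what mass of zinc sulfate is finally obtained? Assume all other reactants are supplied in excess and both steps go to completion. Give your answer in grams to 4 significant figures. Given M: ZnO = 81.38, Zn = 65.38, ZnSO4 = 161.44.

99.70 g

n(ZnO) = 50.260 / 81.38 = 0.61760 mol.
Step 1 gives a 1:1 ratio of ZnO to Zn, so n(Zn) = 0.61760 mol.
In step 2 the Zn:ZnSO4 ratio is 1:1, so n(ZnSO4) = 0.61760 mol.
Mass of ZnSO4 = 0.61760 × 161.44 = 99.705 g.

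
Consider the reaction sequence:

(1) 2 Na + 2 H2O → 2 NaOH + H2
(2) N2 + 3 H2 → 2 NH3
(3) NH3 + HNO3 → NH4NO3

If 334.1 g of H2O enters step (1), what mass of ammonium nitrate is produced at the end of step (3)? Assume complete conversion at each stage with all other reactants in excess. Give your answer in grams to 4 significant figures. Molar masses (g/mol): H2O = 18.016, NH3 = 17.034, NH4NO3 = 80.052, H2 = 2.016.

n(H2O) = 334.1 / 18.016 = 18.545 mol.
Reaction (1): H2O→H2 ratio 2:1 ⇒ n(H2) = 9.2723 mol.
Reaction (2): H2→NH3 ratio 3:2 ⇒ n(NH3) = 6.1815 mol.
Reaction (3): NH3→NH4NO3 ratio 1:1 ⇒ n(NH4NO3) = 6.1815 mol.
Mass of NH4NO3 = 6.1815 × 80.052 = 494.84 g.

494.8 g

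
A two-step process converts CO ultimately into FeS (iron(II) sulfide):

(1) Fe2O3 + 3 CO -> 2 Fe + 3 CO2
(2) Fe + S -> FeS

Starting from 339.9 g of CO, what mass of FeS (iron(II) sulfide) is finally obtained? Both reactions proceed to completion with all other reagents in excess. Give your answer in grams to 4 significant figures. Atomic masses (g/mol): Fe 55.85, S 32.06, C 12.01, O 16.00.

711.2 g

M(CO) = 12.01 + 16.00 = 28.01 g/mol.
M(FeS) = 55.85 + 32.06 = 87.91 g/mol.
n(CO) = 339.90 / 28.01 = 12.135 mol.
Step 1 gives a 3:2 ratio of CO to Fe, so n(Fe) = 8.0900 mol.
In step 2 the Fe:FeS ratio is 1:1, so n(FeS) = 8.0900 mol.
Mass of FeS = 8.0900 × 87.91 = 711.19 g.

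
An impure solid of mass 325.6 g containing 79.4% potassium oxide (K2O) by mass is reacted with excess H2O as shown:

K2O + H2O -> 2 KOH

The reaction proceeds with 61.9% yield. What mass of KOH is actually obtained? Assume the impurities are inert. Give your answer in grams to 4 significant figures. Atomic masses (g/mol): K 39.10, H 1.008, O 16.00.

190.6 g

Pure K2O available = 325.6 g × 0.794 = 258.53 g.
M(K2O) = 2(39.10) + 16.00 = 94.20 g/mol.
M(KOH) = 39.10 + 16.00 + 1.008 = 56.108 g/mol.
n(K2O) = 258.53 g / 94.20 g/mol = 2.7444 mol.
From the equation the K2O:KOH mole ratio is 1:2, so n(KOH) = 2.7444 × 2/1 = 5.4889 mol.
Mass of KOH = 5.4889 mol × 56.108 g/mol = 307.97 g.
Actual mass collected = 307.97 g × 0.619 = 190.63 g.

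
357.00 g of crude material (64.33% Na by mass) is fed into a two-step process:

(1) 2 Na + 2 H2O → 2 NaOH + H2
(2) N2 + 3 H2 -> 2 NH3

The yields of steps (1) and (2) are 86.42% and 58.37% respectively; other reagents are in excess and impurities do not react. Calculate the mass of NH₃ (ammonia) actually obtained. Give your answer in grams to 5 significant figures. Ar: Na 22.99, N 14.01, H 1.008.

Pure Na = 357.00 × 0.6433 = 229.658 g.
M(Na) = 22.99 g/mol.
M(NH3) = 14.01 + 3(1.008) = 17.034 g/mol.
n(Na) = 229.658 / 22.99 = 9.98948 mol.
Step 1 (Na:H2 = 2:1): theoretical n(H2) = 4.99474 mol; at 86.42% yield, n(H2) = 4.31645 mol.
Step 2 (H2:NH3 = 3:2): theoretical n(NH3) = 2.87764 mol, so theoretical mass = 2.87764 × 17.034 = 49.0176 g.
At 58.37% yield, actual mass of NH3 = 49.0176 × 0.5837 = 28.6116 g.

28.612 g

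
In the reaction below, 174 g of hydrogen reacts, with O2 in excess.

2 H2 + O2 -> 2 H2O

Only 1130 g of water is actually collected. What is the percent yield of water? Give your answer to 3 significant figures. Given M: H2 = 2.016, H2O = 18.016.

72.7 %

n(H2) = 174.0 g / 2.016 g/mol = 86.31 mol.
From the equation the H2:H2O mole ratio is 2:2, so n(H2O) = 86.31 × 2/2 = 86.31 mol.
Mass of H2O = 86.31 mol × 18.016 g/mol = 1555 g.
This is the theoretical yield. Percent yield = 1130 g / 1555 g × 100% = 72.67%.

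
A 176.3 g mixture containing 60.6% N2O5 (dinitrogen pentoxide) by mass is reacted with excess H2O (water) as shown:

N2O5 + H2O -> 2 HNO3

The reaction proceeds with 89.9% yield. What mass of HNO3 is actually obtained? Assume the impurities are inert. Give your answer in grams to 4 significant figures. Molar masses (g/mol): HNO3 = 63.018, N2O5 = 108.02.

112.1 g

Pure N2O5 available = 176.3 g × 0.606 = 106.84 g.
n(N2O5) = 106.84 g / 108.02 g/mol = 0.98906 mol.
From the equation the N2O5:HNO3 mole ratio is 1:2, so n(HNO3) = 0.98906 × 2/1 = 1.9781 mol.
Mass of HNO3 = 1.9781 mol × 63.018 g/mol = 124.66 g.
Actual mass collected = 124.66 g × 0.899 = 112.07 g.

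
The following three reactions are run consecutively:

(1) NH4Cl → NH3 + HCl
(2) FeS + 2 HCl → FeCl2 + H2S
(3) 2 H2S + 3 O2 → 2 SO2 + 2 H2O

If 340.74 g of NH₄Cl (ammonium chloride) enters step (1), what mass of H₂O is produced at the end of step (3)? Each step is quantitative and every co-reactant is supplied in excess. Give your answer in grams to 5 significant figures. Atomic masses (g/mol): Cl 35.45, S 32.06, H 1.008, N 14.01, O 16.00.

M(NH4Cl) = 14.01 + 4(1.008) + 35.45 = 53.492 g/mol.
M(H2O) = 2(1.008) + 16.00 = 18.016 g/mol.
n(NH4Cl) = 340.74 / 53.492 = 6.36992 mol.
Reaction (1): NH4Cl→HCl ratio 1:1 ⇒ n(HCl) = 6.36992 mol.
Reaction (2): HCl→H2S ratio 2:1 ⇒ n(H2S) = 3.18496 mol.
Reaction (3): H2S→H2O ratio 2:2 ⇒ n(H2O) = 3.18496 mol.
Mass of H2O = 3.18496 × 18.016 = 57.3803 g.

57.380 g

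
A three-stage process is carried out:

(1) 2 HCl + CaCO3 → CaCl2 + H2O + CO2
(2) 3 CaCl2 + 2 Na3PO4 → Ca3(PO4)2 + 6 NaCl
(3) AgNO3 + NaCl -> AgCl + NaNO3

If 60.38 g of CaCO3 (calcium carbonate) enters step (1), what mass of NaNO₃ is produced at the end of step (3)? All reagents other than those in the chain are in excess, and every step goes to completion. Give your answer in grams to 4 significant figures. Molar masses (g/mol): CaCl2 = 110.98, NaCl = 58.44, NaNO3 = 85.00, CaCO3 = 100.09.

102.6 g

n(CaCO3) = 60.38 / 100.09 = 0.60326 mol.
Reaction (1): CaCO3→CaCl2 ratio 1:1 ⇒ n(CaCl2) = 0.60326 mol.
Reaction (2): CaCl2→NaCl ratio 3:6 ⇒ n(NaCl) = 1.2065 mol.
Reaction (3): NaCl→NaNO3 ratio 1:1 ⇒ n(NaNO3) = 1.2065 mol.
Mass of NaNO3 = 1.2065 × 85.00 = 102.55 g.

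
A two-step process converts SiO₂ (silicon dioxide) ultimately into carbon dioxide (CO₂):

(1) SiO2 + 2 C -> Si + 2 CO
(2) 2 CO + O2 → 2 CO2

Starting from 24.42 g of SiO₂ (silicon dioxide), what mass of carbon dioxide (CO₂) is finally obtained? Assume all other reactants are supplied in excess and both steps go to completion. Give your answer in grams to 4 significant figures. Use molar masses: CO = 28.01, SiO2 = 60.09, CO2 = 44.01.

35.77 g

n(SiO2) = 24.420 / 60.09 = 0.40639 mol.
Step 1 gives a 1:2 ratio of SiO2 to CO, so n(CO) = 0.81278 mol.
In step 2 the CO:CO2 ratio is 2:2, so n(CO2) = 0.81278 mol.
Mass of CO2 = 0.81278 × 44.01 = 35.770 g.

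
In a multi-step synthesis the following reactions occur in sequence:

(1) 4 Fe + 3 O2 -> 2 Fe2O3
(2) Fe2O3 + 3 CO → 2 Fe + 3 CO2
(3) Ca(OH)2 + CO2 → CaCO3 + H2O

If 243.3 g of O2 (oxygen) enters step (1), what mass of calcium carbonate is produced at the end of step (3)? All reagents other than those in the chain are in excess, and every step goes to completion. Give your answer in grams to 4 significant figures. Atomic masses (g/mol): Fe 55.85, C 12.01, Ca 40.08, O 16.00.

1522 g

M(O2) = 2(16.00) = 32.00 g/mol.
M(CaCO3) = 40.08 + 12.01 + 3(16.00) = 100.09 g/mol.
n(O2) = 243.3 / 32.00 = 7.6031 mol.
Reaction (1): O2→Fe2O3 ratio 3:2 ⇒ n(Fe2O3) = 5.0688 mol.
Reaction (2): Fe2O3→CO2 ratio 1:3 ⇒ n(CO2) = 15.206 mol.
Reaction (3): CO2→CaCO3 ratio 1:1 ⇒ n(CaCO3) = 15.206 mol.
Mass of CaCO3 = 15.206 × 100.09 = 1522.0 g.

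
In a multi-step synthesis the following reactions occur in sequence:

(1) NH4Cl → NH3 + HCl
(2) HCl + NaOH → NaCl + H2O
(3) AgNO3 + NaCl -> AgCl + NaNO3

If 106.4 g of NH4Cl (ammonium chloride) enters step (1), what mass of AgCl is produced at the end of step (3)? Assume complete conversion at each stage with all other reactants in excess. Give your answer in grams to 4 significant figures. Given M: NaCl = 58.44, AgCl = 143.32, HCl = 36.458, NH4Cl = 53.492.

n(NH4Cl) = 106.4 / 53.492 = 1.9891 mol.
Reaction (1): NH4Cl→HCl ratio 1:1 ⇒ n(HCl) = 1.9891 mol.
Reaction (2): HCl→NaCl ratio 1:1 ⇒ n(NaCl) = 1.9891 mol.
Reaction (3): NaCl→AgCl ratio 1:1 ⇒ n(AgCl) = 1.9891 mol.
Mass of AgCl = 1.9891 × 143.32 = 285.08 g.

285.1 g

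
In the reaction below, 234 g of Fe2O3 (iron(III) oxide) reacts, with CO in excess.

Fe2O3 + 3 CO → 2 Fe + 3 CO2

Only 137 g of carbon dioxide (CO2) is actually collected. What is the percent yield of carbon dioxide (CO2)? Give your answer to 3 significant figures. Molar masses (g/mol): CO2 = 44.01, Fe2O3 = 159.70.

70.8 %

n(Fe2O3) = 234.0 g / 159.70 g/mol = 1.465 mol.
From the equation the Fe2O3:CO2 mole ratio is 1:3, so n(CO2) = 1.465 × 3/1 = 4.396 mol.
Mass of CO2 = 4.396 mol × 44.01 g/mol = 193.5 g.
This is the theoretical yield. Percent yield = 137 g / 193.5 g × 100% = 70.82%.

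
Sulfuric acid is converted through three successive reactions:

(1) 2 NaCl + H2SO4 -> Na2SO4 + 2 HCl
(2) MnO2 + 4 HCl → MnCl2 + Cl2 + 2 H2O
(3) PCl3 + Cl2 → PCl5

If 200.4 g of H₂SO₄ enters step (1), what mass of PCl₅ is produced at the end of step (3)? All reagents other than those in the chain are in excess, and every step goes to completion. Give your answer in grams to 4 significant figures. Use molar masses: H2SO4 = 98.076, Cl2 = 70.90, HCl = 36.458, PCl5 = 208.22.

n(H2SO4) = 200.4 / 98.076 = 2.0433 mol.
Reaction (1): H2SO4→HCl ratio 1:2 ⇒ n(HCl) = 4.0866 mol.
Reaction (2): HCl→Cl2 ratio 4:1 ⇒ n(Cl2) = 1.0217 mol.
Reaction (3): Cl2→PCl5 ratio 1:1 ⇒ n(PCl5) = 1.0217 mol.
Mass of PCl5 = 1.0217 × 208.22 = 212.73 g.

212.7 g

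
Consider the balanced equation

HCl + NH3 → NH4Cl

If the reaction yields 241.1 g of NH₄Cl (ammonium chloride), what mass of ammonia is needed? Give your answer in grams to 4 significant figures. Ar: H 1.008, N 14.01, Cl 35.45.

76.78 g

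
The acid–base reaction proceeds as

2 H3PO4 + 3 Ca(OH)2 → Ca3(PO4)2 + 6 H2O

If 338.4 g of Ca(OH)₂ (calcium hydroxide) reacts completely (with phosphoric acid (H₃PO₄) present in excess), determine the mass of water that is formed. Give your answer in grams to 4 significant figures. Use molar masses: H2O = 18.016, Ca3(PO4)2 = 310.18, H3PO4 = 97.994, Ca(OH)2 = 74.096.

n(Ca(OH)2) = 338.40 g / 74.096 g/mol = 4.5670 mol.
From the equation the Ca(OH)2:H2O mole ratio is 3:6, so n(H2O) = 4.5670 × 6/3 = 9.1341 mol.
Mass of H2O = 9.1341 mol × 18.016 g/mol = 164.56 g.

164.6 g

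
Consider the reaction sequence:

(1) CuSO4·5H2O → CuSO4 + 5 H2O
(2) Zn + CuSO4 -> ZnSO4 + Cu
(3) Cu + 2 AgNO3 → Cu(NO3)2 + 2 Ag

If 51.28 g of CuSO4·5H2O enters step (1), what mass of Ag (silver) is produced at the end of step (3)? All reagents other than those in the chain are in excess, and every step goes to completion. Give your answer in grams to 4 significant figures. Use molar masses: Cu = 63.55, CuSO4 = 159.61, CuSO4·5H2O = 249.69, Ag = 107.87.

n(CuSO4·5H2O) = 51.28 / 249.69 = 0.20537 mol.
Reaction (1): CuSO4·5H2O→CuSO4 ratio 1:1 ⇒ n(CuSO4) = 0.20537 mol.
Reaction (2): CuSO4→Cu ratio 1:1 ⇒ n(Cu) = 0.20537 mol.
Reaction (3): Cu→Ag ratio 1:2 ⇒ n(Ag) = 0.41075 mol.
Mass of Ag = 0.41075 × 107.87 = 44.308 g.

44.31 g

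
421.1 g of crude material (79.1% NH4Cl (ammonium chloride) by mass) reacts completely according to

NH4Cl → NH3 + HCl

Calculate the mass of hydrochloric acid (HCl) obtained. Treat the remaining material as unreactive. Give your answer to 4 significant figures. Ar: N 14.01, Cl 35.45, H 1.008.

Mass of pure NH4Cl = 421.1 g × 0.791 = 333.09 g.
M(NH4Cl) = 14.01 + 4(1.008) + 35.45 = 53.492 g/mol.
M(HCl) = 1.008 + 35.45 = 36.458 g/mol.
n(NH4Cl) = 333.09 g / 53.492 g/mol = 6.2269 mol.
From the equation the NH4Cl:HCl mole ratio is 1:1, so n(HCl) = 6.2269 × 1/1 = 6.2269 mol.
Mass of HCl = 6.2269 mol × 36.458 g/mol = 227.02 g.

227.0 g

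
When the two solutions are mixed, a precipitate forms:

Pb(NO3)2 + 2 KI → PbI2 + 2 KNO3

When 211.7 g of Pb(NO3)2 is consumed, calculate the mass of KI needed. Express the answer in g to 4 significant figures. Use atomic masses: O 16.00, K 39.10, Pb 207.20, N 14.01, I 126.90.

M(Pb(NO3)2) = 207.20 + 2(14.01) + 6(16.00) = 331.22 g/mol.
M(KI) = 39.10 + 126.90 = 166.00 g/mol.
n(Pb(NO3)2) = 211.70 g / 331.22 g/mol = 0.63915 mol.
From the equation the Pb(NO3)2:KI mole ratio is 1:2, so n(KI) = 0.63915 × 2/1 = 1.2783 mol.
Mass of KI = 1.2783 mol × 166.00 g/mol = 212.20 g.

212.2 g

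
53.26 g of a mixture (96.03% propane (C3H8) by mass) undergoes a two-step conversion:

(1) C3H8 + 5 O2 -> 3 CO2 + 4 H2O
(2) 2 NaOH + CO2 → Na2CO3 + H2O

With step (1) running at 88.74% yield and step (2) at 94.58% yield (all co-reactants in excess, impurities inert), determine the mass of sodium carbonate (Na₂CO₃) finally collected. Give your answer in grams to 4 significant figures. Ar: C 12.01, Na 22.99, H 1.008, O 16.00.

309.6 g

Pure C3H8 = 53.26 × 0.9603 = 51.146 g.
M(C3H8) = 3(12.01) + 8(1.008) = 44.094 g/mol.
M(Na2CO3) = 2(22.99) + 12.01 + 3(16.00) = 105.99 g/mol.
n(C3H8) = 51.146 / 44.094 = 1.1599 mol.
Step 1 (C3H8:CO2 = 1:3): theoretical n(CO2) = 3.4798 mol; at 88.74% yield, n(CO2) = 3.0879 mol.
Step 2 (CO2:Na2CO3 = 1:1): theoretical n(Na2CO3) = 3.0879 mol, so theoretical mass = 3.0879 × 105.99 = 327.29 g.
At 94.58% yield, actual mass of Na2CO3 = 327.29 × 0.9458 = 309.55 g.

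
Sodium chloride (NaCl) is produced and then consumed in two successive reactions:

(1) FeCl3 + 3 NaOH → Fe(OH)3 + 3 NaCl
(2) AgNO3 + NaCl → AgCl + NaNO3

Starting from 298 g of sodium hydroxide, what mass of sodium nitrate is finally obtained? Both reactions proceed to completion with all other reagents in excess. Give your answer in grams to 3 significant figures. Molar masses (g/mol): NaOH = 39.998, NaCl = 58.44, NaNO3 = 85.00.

633 g

n(NaOH) = 298.0 / 39.998 = 7.450 mol.
Step 1 gives a 3:3 ratio of NaOH to NaCl, so n(NaCl) = 7.450 mol.
In step 2 the NaCl:NaNO3 ratio is 1:1, so n(NaNO3) = 7.450 mol.
Mass of NaNO3 = 7.450 × 85.00 = 633.3 g.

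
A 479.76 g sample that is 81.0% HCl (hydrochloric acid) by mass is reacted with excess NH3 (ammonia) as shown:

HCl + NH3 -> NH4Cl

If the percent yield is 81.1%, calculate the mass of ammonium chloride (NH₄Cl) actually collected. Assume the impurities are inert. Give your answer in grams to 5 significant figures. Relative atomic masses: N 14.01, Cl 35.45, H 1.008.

462.41 g

Pure HCl available = 479.76 g × 0.810 = 388.606 g.
M(HCl) = 1.008 + 35.45 = 36.458 g/mol.
M(NH4Cl) = 14.01 + 4(1.008) + 35.45 = 53.492 g/mol.
n(HCl) = 388.606 g / 36.458 g/mol = 10.6590 mol.
From the equation the HCl:NH4Cl mole ratio is 1:1, so n(NH4Cl) = 10.6590 × 1/1 = 10.6590 mol.
Mass of NH4Cl = 10.6590 mol × 53.492 g/mol = 570.171 g.
Actual mass collected = 570.171 g × 0.811 = 462.409 g.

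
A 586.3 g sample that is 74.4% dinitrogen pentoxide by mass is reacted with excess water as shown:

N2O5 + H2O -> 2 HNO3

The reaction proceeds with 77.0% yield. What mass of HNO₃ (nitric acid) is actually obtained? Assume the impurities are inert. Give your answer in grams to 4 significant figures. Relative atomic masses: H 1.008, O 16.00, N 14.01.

391.9 g

Pure N2O5 available = 586.3 g × 0.744 = 436.21 g.
M(N2O5) = 2(14.01) + 5(16.00) = 108.02 g/mol.
M(HNO3) = 1.008 + 14.01 + 3(16.00) = 63.018 g/mol.
n(N2O5) = 436.21 g / 108.02 g/mol = 4.0382 mol.
From the equation the N2O5:HNO3 mole ratio is 1:2, so n(HNO3) = 4.0382 × 2/1 = 8.0764 mol.
Mass of HNO3 = 8.0764 mol × 63.018 g/mol = 508.96 g.
Actual mass collected = 508.96 g × 0.770 = 391.90 g.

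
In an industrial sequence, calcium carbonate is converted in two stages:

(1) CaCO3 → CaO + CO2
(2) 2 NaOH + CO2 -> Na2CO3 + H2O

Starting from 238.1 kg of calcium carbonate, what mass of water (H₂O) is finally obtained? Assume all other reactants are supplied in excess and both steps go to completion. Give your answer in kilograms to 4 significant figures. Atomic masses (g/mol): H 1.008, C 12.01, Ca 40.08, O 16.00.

M(CaCO3) = 40.08 + 12.01 + 3(16.00) = 100.09 g/mol.
M(H2O) = 2(1.008) + 16.00 = 18.016 g/mol.
238.1 kg = 238100 g.
n(CaCO3) = 238100 / 100.09 = 2378.9 mol.
Step 1 gives a 1:1 ratio of CaCO3 to CO2, so n(CO2) = 2378.9 mol.
In step 2 the CO2:H2O ratio is 1:1, so n(H2O) = 2378.9 mol.
Mass of H2O = 2378.9 × 18.016 = 42858 g = 42.86 kg.

42.86 kg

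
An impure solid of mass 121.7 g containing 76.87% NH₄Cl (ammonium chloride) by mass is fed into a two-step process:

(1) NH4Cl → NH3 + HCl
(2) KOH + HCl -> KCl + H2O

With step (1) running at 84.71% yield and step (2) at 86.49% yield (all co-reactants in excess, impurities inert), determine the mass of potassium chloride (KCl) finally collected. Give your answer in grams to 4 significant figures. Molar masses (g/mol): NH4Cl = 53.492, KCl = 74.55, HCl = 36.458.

95.52 g

Pure NH4Cl = 121.7 × 0.7687 = 93.551 g.
n(NH4Cl) = 93.551 / 53.492 = 1.7489 mol.
Step 1 (NH4Cl:HCl = 1:1): theoretical n(HCl) = 1.7489 mol; at 84.71% yield, n(HCl) = 1.4815 mol.
Step 2 (HCl:KCl = 1:1): theoretical n(KCl) = 1.4815 mol, so theoretical mass = 1.4815 × 74.55 = 110.44 g.
At 86.49% yield, actual mass of KCl = 110.44 × 0.8649 = 95.523 g.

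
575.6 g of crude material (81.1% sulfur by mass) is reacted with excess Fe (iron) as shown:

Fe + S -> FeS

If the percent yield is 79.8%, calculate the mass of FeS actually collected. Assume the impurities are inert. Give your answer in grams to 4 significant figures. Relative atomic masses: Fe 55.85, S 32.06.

Pure S available = 575.6 g × 0.811 = 466.81 g.
M(S) = 32.06 g/mol.
M(FeS) = 55.85 + 32.06 = 87.91 g/mol.
n(S) = 466.81 g / 32.06 g/mol = 14.561 mol.
From the equation the S:FeS mole ratio is 1:1, so n(FeS) = 14.561 × 1/1 = 14.561 mol.
Mass of FeS = 14.561 mol × 87.91 g/mol = 1280.0 g.
Actual mass collected = 1280.0 g × 0.798 = 1021.5 g.

1021 g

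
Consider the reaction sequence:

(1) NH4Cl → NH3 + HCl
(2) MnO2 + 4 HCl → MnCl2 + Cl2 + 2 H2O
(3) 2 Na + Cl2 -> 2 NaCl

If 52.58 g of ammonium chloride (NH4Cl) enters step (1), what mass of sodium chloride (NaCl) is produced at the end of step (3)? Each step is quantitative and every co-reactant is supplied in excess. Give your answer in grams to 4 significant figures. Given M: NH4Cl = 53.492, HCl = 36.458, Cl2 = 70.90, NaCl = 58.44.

28.72 g

n(NH4Cl) = 52.58 / 53.492 = 0.98295 mol.
Reaction (1): NH4Cl→HCl ratio 1:1 ⇒ n(HCl) = 0.98295 mol.
Reaction (2): HCl→Cl2 ratio 4:1 ⇒ n(Cl2) = 0.24574 mol.
Reaction (3): Cl2→NaCl ratio 1:2 ⇒ n(NaCl) = 0.49148 mol.
Mass of NaCl = 0.49148 × 58.44 = 28.722 g.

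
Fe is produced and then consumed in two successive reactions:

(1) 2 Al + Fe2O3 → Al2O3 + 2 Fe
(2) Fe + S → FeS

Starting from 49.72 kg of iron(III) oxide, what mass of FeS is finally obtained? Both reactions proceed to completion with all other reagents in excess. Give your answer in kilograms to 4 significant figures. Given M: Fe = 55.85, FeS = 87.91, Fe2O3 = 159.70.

54.74 kg

49.72 kg = 49720 g.
n(Fe2O3) = 49720 / 159.70 = 311.33 mol.
Step 1 gives a 1:2 ratio of Fe2O3 to Fe, so n(Fe) = 622.67 mol.
In step 2 the Fe:FeS ratio is 1:1, so n(FeS) = 622.67 mol.
Mass of FeS = 622.67 × 87.91 = 54739 g = 54.74 kg.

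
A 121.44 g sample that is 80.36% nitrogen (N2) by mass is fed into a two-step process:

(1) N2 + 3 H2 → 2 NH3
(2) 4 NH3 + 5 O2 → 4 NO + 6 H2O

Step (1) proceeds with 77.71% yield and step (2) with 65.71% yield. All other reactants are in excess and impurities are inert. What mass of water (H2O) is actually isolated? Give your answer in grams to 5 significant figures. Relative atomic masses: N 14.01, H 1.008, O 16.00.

96.122 g

Pure N2 = 121.44 × 0.8036 = 97.5892 g.
M(N2) = 2(14.01) = 28.02 g/mol.
M(H2O) = 2(1.008) + 16.00 = 18.016 g/mol.
n(N2) = 97.5892 / 28.02 = 3.48284 mol.
Step 1 (N2:NH3 = 1:2): theoretical n(NH3) = 6.96568 mol; at 77.71% yield, n(NH3) = 5.41303 mol.
Step 2 (NH3:H2O = 4:6): theoretical n(H2O) = 8.11955 mol, so theoretical mass = 8.11955 × 18.016 = 146.282 g.
At 65.71% yield, actual mass of H2O = 146.282 × 0.6571 = 96.1217 g.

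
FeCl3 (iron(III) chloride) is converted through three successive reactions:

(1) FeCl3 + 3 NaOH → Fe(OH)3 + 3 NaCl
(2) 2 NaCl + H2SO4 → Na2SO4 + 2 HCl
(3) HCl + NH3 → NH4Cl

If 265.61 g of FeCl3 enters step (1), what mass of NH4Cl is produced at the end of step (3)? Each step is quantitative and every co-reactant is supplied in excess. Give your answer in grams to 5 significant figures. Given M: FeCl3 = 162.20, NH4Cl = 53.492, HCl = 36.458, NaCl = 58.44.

n(FeCl3) = 265.61 / 162.20 = 1.63755 mol.
Reaction (1): FeCl3→NaCl ratio 1:3 ⇒ n(NaCl) = 4.91264 mol.
Reaction (2): NaCl→HCl ratio 2:2 ⇒ n(HCl) = 4.91264 mol.
Reaction (3): HCl→NH4Cl ratio 1:1 ⇒ n(NH4Cl) = 4.91264 mol.
Mass of NH4Cl = 4.91264 × 53.492 = 262.787 g.

262.79 g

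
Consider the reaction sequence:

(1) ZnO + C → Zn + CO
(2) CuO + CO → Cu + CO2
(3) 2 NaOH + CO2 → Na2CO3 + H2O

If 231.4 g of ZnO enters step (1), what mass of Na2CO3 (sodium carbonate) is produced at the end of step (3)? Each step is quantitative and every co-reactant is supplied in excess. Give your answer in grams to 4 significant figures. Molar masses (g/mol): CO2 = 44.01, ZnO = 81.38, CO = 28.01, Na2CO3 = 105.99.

301.4 g

n(ZnO) = 231.4 / 81.38 = 2.8435 mol.
Reaction (1): ZnO→CO ratio 1:1 ⇒ n(CO) = 2.8435 mol.
Reaction (2): CO→CO2 ratio 1:1 ⇒ n(CO2) = 2.8435 mol.
Reaction (3): CO2→Na2CO3 ratio 1:1 ⇒ n(Na2CO3) = 2.8435 mol.
Mass of Na2CO3 = 2.8435 × 105.99 = 301.38 g.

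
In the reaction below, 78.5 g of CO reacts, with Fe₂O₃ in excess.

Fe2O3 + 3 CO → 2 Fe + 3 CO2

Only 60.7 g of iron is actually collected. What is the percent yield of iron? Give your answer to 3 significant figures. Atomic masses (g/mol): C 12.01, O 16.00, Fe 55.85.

58.2 %

M(CO) = 12.01 + 16.00 = 28.01 g/mol.
M(Fe) = 55.85 g/mol.
n(CO) = 78.50 g / 28.01 g/mol = 2.803 mol.
From the equation the CO:Fe mole ratio is 3:2, so n(Fe) = 2.803 × 2/3 = 1.868 mol.
Mass of Fe = 1.868 mol × 55.85 g/mol = 104.3 g.
This is the theoretical yield. Percent yield = 60.7 g / 104.3 g × 100% = 58.17%.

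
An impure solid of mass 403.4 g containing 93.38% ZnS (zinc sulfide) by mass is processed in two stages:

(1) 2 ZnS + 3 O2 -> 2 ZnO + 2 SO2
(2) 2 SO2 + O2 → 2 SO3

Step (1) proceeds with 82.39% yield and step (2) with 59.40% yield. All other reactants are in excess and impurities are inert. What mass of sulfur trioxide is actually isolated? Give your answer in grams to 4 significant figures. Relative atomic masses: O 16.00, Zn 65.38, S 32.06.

151.5 g

Pure ZnS = 403.4 × 0.9338 = 376.69 g.
M(ZnS) = 65.38 + 32.06 = 97.44 g/mol.
M(SO3) = 32.06 + 3(16.00) = 80.06 g/mol.
n(ZnS) = 376.69 / 97.44 = 3.8659 mol.
Step 1 (ZnS:SO2 = 2:2): theoretical n(SO2) = 3.8659 mol; at 82.39% yield, n(SO2) = 3.1851 mol.
Step 2 (SO2:SO3 = 2:2): theoretical n(SO3) = 3.1851 mol, so theoretical mass = 3.1851 × 80.06 = 255.00 g.
At 59.40% yield, actual mass of SO3 = 255.00 × 0.5940 = 151.47 g.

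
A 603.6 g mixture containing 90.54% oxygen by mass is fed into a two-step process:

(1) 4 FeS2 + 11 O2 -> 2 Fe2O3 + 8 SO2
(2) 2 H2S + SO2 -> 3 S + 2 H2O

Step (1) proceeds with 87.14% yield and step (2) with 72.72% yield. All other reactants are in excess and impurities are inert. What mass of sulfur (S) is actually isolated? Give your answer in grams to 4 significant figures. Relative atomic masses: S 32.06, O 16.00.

757.0 g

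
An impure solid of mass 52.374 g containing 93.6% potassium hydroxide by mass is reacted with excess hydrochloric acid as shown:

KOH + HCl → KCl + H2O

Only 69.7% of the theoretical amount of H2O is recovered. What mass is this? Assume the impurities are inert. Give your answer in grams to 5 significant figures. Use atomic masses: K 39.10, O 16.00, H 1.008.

10.971 g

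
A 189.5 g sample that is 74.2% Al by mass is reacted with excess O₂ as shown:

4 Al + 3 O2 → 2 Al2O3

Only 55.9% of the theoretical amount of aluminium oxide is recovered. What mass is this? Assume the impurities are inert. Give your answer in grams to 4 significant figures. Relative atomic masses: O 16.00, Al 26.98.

Pure Al available = 189.5 g × 0.742 = 140.61 g.
M(Al) = 26.98 g/mol.
M(Al2O3) = 2(26.98) + 3(16.00) = 101.96 g/mol.
n(Al) = 140.61 g / 26.98 g/mol = 5.2116 mol.
From the equation the Al:Al2O3 mole ratio is 4:2, so n(Al2O3) = 5.2116 × 2/4 = 2.6058 mol.
Mass of Al2O3 = 2.6058 mol × 101.96 g/mol = 265.69 g.
Actual mass collected = 265.69 g × 0.559 = 148.52 g.

148.5 g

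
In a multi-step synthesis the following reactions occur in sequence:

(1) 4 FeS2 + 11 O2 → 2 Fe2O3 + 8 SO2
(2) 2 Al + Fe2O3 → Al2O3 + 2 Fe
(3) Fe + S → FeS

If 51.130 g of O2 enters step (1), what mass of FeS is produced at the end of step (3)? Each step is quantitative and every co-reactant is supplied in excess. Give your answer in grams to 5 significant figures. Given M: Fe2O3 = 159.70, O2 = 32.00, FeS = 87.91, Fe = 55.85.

n(O2) = 51.130 / 32.00 = 1.59781 mol.
Reaction (1): O2→Fe2O3 ratio 11:2 ⇒ n(Fe2O3) = 0.290511 mol.
Reaction (2): Fe2O3→Fe ratio 1:2 ⇒ n(Fe) = 0.581023 mol.
Reaction (3): Fe→FeS ratio 1:1 ⇒ n(FeS) = 0.581023 mol.
Mass of FeS = 0.581023 × 87.91 = 51.0777 g.

51.078 g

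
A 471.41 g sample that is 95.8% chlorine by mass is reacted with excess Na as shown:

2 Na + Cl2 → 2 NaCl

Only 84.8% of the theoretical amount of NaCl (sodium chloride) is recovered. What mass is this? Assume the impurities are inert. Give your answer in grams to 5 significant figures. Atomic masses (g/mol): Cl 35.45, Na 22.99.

631.33 g

Pure Cl2 available = 471.41 g × 0.958 = 451.611 g.
M(Cl2) = 2(35.45) = 70.90 g/mol.
M(NaCl) = 22.99 + 35.45 = 58.44 g/mol.
n(Cl2) = 451.611 g / 70.90 g/mol = 6.36969 mol.
From the equation the Cl2:NaCl mole ratio is 1:2, so n(NaCl) = 6.36969 × 2/1 = 12.7394 mol.
Mass of NaCl = 12.7394 mol × 58.44 g/mol = 744.489 g.
Actual mass collected = 744.489 g × 0.848 = 631.327 g.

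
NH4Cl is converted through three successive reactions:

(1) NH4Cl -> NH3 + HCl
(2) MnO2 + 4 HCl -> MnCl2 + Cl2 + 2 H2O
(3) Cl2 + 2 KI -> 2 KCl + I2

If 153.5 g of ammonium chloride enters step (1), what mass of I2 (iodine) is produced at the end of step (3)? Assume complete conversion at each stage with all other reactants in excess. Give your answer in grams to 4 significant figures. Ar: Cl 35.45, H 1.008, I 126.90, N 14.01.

M(NH4Cl) = 14.01 + 4(1.008) + 35.45 = 53.492 g/mol.
M(I2) = 2(126.90) = 253.80 g/mol.
n(NH4Cl) = 153.5 / 53.492 = 2.8696 mol.
Reaction (1): NH4Cl→HCl ratio 1:1 ⇒ n(HCl) = 2.8696 mol.
Reaction (2): HCl→Cl2 ratio 4:1 ⇒ n(Cl2) = 0.71740 mol.
Reaction (3): Cl2→I2 ratio 1:1 ⇒ n(I2) = 0.71740 mol.
Mass of I2 = 0.71740 × 253.80 = 182.08 g.

182.1 g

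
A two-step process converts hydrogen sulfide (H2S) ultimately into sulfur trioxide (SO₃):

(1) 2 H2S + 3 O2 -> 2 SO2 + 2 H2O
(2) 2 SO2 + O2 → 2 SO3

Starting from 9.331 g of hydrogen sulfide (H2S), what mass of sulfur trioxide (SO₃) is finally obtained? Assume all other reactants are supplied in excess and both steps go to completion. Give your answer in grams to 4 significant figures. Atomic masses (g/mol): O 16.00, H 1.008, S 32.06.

21.92 g

M(H2S) = 2(1.008) + 32.06 = 34.076 g/mol.
M(SO3) = 32.06 + 3(16.00) = 80.06 g/mol.
n(H2S) = 9.3310 / 34.076 = 0.27383 mol.
Step 1 gives a 2:2 ratio of H2S to SO2, so n(SO2) = 0.27383 mol.
In step 2 the SO2:SO3 ratio is 2:2, so n(SO3) = 0.27383 mol.
Mass of SO3 = 0.27383 × 80.06 = 21.923 g.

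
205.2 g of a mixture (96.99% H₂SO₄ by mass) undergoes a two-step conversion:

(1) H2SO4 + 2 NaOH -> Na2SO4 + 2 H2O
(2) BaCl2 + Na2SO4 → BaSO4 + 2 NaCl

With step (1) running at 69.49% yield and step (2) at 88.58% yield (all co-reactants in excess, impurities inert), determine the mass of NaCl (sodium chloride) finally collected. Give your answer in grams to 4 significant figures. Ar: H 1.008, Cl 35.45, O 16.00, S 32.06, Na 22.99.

Pure H2SO4 = 205.2 × 0.9699 = 199.02 g.
M(H2SO4) = 2(1.008) + 32.06 + 4(16.00) = 98.076 g/mol.
M(NaCl) = 22.99 + 35.45 = 58.44 g/mol.
n(H2SO4) = 199.02 / 98.076 = 2.0293 mol.
Step 1 (H2SO4:Na2SO4 = 1:1): theoretical n(Na2SO4) = 2.0293 mol; at 69.49% yield, n(Na2SO4) = 1.4101 mol.
Step 2 (Na2SO4:NaCl = 1:2): theoretical n(NaCl) = 2.8203 mol, so theoretical mass = 2.8203 × 58.44 = 164.82 g.
At 88.58% yield, actual mass of NaCl = 164.82 × 0.8858 = 146.00 g.

146.0 g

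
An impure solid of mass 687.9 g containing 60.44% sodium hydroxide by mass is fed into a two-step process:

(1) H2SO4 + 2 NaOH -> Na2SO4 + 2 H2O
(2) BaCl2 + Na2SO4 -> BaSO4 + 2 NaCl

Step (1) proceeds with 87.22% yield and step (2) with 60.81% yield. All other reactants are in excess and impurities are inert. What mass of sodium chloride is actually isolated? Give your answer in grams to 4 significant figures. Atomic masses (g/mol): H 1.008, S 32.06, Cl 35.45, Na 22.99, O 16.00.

322.2 g

Pure NaOH = 687.9 × 0.6044 = 415.77 g.
M(NaOH) = 22.99 + 16.00 + 1.008 = 39.998 g/mol.
M(NaCl) = 22.99 + 35.45 = 58.44 g/mol.
n(NaOH) = 415.77 / 39.998 = 10.395 mol.
Step 1 (NaOH:Na2SO4 = 2:1): theoretical n(Na2SO4) = 5.1973 mol; at 87.22% yield, n(Na2SO4) = 4.5331 mol.
Step 2 (Na2SO4:NaCl = 1:2): theoretical n(NaCl) = 9.0662 mol, so theoretical mass = 9.0662 × 58.44 = 529.83 g.
At 60.81% yield, actual mass of NaCl = 529.83 × 0.6081 = 322.19 g.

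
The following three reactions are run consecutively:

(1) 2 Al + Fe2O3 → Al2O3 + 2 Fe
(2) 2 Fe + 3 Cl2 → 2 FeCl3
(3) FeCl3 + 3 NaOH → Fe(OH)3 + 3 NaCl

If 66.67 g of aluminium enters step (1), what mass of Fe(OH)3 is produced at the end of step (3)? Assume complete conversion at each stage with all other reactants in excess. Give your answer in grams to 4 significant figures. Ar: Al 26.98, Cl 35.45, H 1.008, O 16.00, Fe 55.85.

M(Al) = 26.98 g/mol.
M(Fe(OH)3) = 55.85 + 3(16.00) + 3(1.008) = 106.874 g/mol.
n(Al) = 66.67 / 26.98 = 2.4711 mol.
Reaction (1): Al→Fe ratio 2:2 ⇒ n(Fe) = 2.4711 mol.
Reaction (2): Fe→FeCl3 ratio 2:2 ⇒ n(FeCl3) = 2.4711 mol.
Reaction (3): FeCl3→Fe(OH)3 ratio 1:1 ⇒ n(Fe(OH)3) = 2.4711 mol.
Mass of Fe(OH)3 = 2.4711 × 106.874 = 264.10 g.

264.1 g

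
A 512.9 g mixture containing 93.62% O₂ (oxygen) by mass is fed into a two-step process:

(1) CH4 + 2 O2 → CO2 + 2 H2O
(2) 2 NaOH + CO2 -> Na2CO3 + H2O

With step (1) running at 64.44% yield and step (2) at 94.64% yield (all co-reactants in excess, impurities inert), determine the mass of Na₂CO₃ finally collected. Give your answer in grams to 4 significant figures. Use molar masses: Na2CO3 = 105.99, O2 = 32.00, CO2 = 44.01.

485.0 g

Pure O2 = 512.9 × 0.9362 = 480.18 g.
n(O2) = 480.18 / 32.00 = 15.006 mol.
Step 1 (O2:CO2 = 2:1): theoretical n(CO2) = 7.5028 mol; at 64.44% yield, n(CO2) = 4.8348 mol.
Step 2 (CO2:Na2CO3 = 1:1): theoretical n(Na2CO3) = 4.8348 mol, so theoretical mass = 4.8348 × 105.99 = 512.44 g.
At 94.64% yield, actual mass of Na2CO3 = 512.44 × 0.9464 = 484.97 g.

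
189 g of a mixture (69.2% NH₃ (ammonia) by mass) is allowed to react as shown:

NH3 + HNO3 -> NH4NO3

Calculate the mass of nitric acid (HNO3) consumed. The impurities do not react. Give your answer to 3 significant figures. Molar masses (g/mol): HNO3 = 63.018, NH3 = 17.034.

484 g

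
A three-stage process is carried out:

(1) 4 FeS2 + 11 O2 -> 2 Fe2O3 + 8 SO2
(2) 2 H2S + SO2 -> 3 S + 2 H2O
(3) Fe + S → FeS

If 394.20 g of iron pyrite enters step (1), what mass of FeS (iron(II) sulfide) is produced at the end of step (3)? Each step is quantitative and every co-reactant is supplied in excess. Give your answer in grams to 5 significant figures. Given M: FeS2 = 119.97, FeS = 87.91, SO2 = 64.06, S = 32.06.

1733.1 g

n(FeS2) = 394.20 / 119.97 = 3.28582 mol.
Reaction (1): FeS2→SO2 ratio 4:8 ⇒ n(SO2) = 6.57164 mol.
Reaction (2): SO2→S ratio 1:3 ⇒ n(S) = 19.7149 mol.
Reaction (3): S→FeS ratio 1:1 ⇒ n(FeS) = 19.7149 mol.
Mass of FeS = 19.7149 × 87.91 = 1733.14 g.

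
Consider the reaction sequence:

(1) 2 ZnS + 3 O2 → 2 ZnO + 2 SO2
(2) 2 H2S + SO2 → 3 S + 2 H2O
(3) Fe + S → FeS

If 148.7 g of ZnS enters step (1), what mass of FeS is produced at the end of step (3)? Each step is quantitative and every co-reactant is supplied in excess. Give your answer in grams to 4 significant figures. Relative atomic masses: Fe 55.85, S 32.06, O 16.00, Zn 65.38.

M(ZnS) = 65.38 + 32.06 = 97.44 g/mol.
M(FeS) = 55.85 + 32.06 = 87.91 g/mol.
n(ZnS) = 148.7 / 97.44 = 1.5261 mol.
Reaction (1): ZnS→SO2 ratio 2:2 ⇒ n(SO2) = 1.5261 mol.
Reaction (2): SO2→S ratio 1:3 ⇒ n(S) = 4.5782 mol.
Reaction (3): S→FeS ratio 1:1 ⇒ n(FeS) = 4.5782 mol.
Mass of FeS = 4.5782 × 87.91 = 402.47 g.

402.5 g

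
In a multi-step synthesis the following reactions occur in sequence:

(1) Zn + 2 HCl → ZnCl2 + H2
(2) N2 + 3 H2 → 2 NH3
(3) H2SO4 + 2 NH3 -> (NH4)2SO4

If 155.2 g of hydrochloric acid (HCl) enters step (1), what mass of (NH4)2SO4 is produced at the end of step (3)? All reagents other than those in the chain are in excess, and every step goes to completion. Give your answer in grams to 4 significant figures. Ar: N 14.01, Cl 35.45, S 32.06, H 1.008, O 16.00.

M(HCl) = 1.008 + 35.45 = 36.458 g/mol.
M((NH4)2SO4) = 2(14.01) + 8(1.008) + 32.06 + 4(16.00) = 132.144 g/mol.
n(HCl) = 155.2 / 36.458 = 4.2570 mol.
Reaction (1): HCl→H2 ratio 2:1 ⇒ n(H2) = 2.1285 mol.
Reaction (2): H2→NH3 ratio 3:2 ⇒ n(NH3) = 1.4190 mol.
Reaction (3): NH3→(NH4)2SO4 ratio 2:1 ⇒ n((NH4)2SO4) = 0.70949 mol.
Mass of (NH4)2SO4 = 0.70949 × 132.144 = 93.755 g.

93.76 g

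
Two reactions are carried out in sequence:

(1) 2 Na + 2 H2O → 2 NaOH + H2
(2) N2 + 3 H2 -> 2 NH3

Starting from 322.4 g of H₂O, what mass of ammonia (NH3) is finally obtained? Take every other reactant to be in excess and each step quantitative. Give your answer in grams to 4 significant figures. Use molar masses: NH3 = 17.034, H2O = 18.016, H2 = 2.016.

n(H2O) = 322.40 / 18.016 = 17.895 mol.
Step 1 gives a 2:1 ratio of H2O to H2, so n(H2) = 8.9476 mol.
In step 2 the H2:NH3 ratio is 3:2, so n(NH3) = 5.9651 mol.
Mass of NH3 = 5.9651 × 17.034 = 101.61 g.

101.6 g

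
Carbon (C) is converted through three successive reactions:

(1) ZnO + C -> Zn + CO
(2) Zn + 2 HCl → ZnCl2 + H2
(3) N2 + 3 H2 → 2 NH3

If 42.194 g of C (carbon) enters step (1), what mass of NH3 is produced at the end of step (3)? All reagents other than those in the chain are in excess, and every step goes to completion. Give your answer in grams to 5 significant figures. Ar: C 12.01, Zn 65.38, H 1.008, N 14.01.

M(C) = 12.01 g/mol.
M(NH3) = 14.01 + 3(1.008) = 17.034 g/mol.
n(C) = 42.194 / 12.01 = 3.51324 mol.
Reaction (1): C→Zn ratio 1:1 ⇒ n(Zn) = 3.51324 mol.
Reaction (2): Zn→H2 ratio 1:1 ⇒ n(H2) = 3.51324 mol.
Reaction (3): H2→NH3 ratio 3:2 ⇒ n(NH3) = 2.34216 mol.
Mass of NH3 = 2.34216 × 17.034 = 39.8963 g.

39.896 g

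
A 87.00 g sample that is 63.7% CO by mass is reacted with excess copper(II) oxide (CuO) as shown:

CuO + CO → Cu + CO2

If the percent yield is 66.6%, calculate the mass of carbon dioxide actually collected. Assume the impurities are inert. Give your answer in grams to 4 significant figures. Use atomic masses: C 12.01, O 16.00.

57.99 g

Pure CO available = 87.00 g × 0.637 = 55.419 g.
M(CO) = 12.01 + 16.00 = 28.01 g/mol.
M(CO2) = 12.01 + 2(16.00) = 44.01 g/mol.
n(CO) = 55.419 g / 28.01 g/mol = 1.9785 mol.
From the equation the CO:CO2 mole ratio is 1:1, so n(CO2) = 1.9785 × 1/1 = 1.9785 mol.
Mass of CO2 = 1.9785 mol × 44.01 g/mol = 87.076 g.
Actual mass collected = 87.076 g × 0.666 = 57.992 g.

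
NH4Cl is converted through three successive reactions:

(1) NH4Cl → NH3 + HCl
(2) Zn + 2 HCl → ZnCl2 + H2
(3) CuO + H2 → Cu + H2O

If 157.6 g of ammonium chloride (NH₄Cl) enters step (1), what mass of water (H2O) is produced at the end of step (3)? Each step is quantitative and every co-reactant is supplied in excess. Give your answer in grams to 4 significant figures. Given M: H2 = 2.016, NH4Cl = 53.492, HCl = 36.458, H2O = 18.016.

n(NH4Cl) = 157.6 / 53.492 = 2.9462 mol.
Reaction (1): NH4Cl→HCl ratio 1:1 ⇒ n(HCl) = 2.9462 mol.
Reaction (2): HCl→H2 ratio 2:1 ⇒ n(H2) = 1.4731 mol.
Reaction (3): H2→H2O ratio 1:1 ⇒ n(H2O) = 1.4731 mol.
Mass of H2O = 1.4731 × 18.016 = 26.540 g.

26.54 g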